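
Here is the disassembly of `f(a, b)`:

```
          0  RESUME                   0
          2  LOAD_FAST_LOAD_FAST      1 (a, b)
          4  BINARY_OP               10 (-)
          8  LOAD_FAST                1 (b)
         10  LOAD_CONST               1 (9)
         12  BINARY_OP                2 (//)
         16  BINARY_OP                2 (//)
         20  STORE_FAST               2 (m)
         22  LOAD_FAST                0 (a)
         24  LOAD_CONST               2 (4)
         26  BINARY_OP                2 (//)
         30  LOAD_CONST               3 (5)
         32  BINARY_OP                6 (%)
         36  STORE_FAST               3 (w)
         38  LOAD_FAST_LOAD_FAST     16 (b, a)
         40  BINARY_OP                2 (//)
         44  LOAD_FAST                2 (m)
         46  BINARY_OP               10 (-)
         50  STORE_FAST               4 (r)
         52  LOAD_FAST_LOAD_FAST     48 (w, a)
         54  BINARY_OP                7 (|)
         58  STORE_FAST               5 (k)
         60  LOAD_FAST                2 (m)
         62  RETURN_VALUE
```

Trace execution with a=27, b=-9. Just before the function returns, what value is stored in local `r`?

LOAD_FAST_LOAD_FAST a,b → push 27,-9. Stack: [27, -9]
BINARY_OP - → 27 - -9 = 36. Stack: [36]
LOAD_FAST b → push -9. Stack: [36, -9]
LOAD_CONST → push 9. Stack: [36, -9, 9]
BINARY_OP // → -9 // 9 = -1. Stack: [36, -1]
BINARY_OP // → 36 // -1 = -36. Stack: [-36]
STORE_FAST m → m=-36. Stack: []
LOAD_FAST a → push 27. Stack: [27]
LOAD_CONST → push 4. Stack: [27, 4]
BINARY_OP // → 27 // 4 = 6. Stack: [6]
LOAD_CONST → push 5. Stack: [6, 5]
BINARY_OP % → 6 % 5 = 1. Stack: [1]
STORE_FAST w → w=1. Stack: []
LOAD_FAST_LOAD_FAST b,a → push -9,27. Stack: [-9, 27]
BINARY_OP // → -9 // 27 = -1. Stack: [-1]
LOAD_FAST m → push -36. Stack: [-1, -36]
BINARY_OP - → -1 - -36 = 35. Stack: [35]
STORE_FAST r → r=35. Stack: []
LOAD_FAST_LOAD_FAST w,a → push 1,27. Stack: [1, 27]
BINARY_OP | → 1 | 27 = 27. Stack: [27]
STORE_FAST k → k=27. Stack: []
LOAD_FAST m → push -36. Stack: [-36]
RETURN_VALUE → return -36.

35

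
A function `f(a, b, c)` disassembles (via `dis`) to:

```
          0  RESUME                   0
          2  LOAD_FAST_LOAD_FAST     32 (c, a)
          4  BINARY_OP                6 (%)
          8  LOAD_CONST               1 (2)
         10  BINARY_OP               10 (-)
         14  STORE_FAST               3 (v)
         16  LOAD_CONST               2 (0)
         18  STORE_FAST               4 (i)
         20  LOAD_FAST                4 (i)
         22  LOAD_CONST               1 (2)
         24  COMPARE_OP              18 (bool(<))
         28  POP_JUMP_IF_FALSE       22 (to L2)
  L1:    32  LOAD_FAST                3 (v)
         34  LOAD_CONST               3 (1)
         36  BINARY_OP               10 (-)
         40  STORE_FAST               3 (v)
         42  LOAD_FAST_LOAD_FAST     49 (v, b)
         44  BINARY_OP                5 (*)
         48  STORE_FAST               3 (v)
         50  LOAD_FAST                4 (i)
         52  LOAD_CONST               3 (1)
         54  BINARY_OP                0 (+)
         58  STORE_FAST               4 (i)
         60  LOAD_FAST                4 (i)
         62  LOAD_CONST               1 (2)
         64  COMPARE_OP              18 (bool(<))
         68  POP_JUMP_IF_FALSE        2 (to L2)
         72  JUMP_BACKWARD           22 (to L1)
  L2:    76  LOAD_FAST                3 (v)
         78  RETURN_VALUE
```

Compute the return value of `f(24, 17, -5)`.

4607

LOAD_FAST_LOAD_FAST c,a → push -5,24. Stack: [-5, 24]
BINARY_OP % → -5 % 24 = 19. Stack: [19]
LOAD_CONST → push 2. Stack: [19, 2]
BINARY_OP - → 19 - 2 = 17. Stack: [17]
STORE_FAST v → v=17. Stack: []
LOAD_CONST → push 0. Stack: [0]
STORE_FAST i → i=0. Stack: []
LOAD_FAST i → push 0. Stack: [0]
LOAD_CONST → push 2. Stack: [0, 2]
COMPARE_OP bool(<) → 0 vs 2 = True. Stack: [True]
POP_JUMP_IF_FALSE → pop True; no jump. Stack: []
LOAD_FAST v → push 17. Stack: [17]
LOAD_CONST → push 1. Stack: [17, 1]
BINARY_OP - → 17 - 1 = 16. Stack: [16]
STORE_FAST v → v=16. Stack: []
LOAD_FAST_LOAD_FAST v,b → push 16,17. Stack: [16, 17]
BINARY_OP * → 16 * 17 = 272. Stack: [272]
STORE_FAST v → v=272. Stack: []
LOAD_FAST i → push 0. Stack: [0]
LOAD_CONST → push 1. Stack: [0, 1]
BINARY_OP + → 0 + 1 = 1. Stack: [1]
STORE_FAST i → i=1. Stack: []
LOAD_FAST i → push 1. Stack: [1]
LOAD_CONST → push 2. Stack: [1, 2]
COMPARE_OP bool(<) → 1 vs 2 = True. Stack: [True]
POP_JUMP_IF_FALSE → pop True; no jump. Stack: []
LOAD_FAST v → push 272. Stack: [272]
LOAD_CONST → push 1. Stack: [272, 1]
BINARY_OP - → 272 - 1 = 271. Stack: [271]
STORE_FAST v → v=271. Stack: []
LOAD_FAST_LOAD_FAST v,b → push 271,17. Stack: [271, 17]
BINARY_OP * → 271 * 17 = 4607. Stack: [4607]
STORE_FAST v → v=4607. Stack: []
LOAD_FAST i → push 1. Stack: [1]
LOAD_CONST → push 1. Stack: [1, 1]
BINARY_OP + → 1 + 1 = 2. Stack: [2]
STORE_FAST i → i=2. Stack: []
LOAD_FAST i → push 2. Stack: [2]
LOAD_CONST → push 2. Stack: [2, 2]
COMPARE_OP bool(<) → 2 vs 2 = False. Stack: [False]
POP_JUMP_IF_FALSE → pop False; jump. Stack: []
LOAD_FAST v → push 4607. Stack: [4607]
RETURN_VALUE → return 4607.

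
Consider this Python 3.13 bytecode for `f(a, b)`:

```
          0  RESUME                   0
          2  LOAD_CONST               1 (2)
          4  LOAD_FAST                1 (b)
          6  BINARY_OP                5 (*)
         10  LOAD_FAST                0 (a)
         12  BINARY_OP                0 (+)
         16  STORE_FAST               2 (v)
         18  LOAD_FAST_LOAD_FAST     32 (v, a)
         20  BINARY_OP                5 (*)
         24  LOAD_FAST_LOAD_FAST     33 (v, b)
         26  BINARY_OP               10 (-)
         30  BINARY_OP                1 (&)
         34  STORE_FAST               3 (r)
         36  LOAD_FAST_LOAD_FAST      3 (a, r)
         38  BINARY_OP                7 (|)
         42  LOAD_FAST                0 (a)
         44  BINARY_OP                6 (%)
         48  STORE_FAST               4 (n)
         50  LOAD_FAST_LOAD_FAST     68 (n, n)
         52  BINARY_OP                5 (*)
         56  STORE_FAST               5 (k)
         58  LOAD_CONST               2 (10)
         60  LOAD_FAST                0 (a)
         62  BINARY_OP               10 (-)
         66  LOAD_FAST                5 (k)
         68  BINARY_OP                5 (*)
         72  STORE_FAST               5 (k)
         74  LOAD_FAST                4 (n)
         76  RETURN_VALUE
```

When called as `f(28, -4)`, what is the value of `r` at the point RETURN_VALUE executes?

16

LOAD_CONST → push 2. Stack: [2]
LOAD_FAST b → push -4. Stack: [2, -4]
BINARY_OP * → 2 * -4 = -8. Stack: [-8]
LOAD_FAST a → push 28. Stack: [-8, 28]
BINARY_OP + → -8 + 28 = 20. Stack: [20]
STORE_FAST v → v=20. Stack: []
LOAD_FAST_LOAD_FAST v,a → push 20,28. Stack: [20, 28]
BINARY_OP * → 20 * 28 = 560. Stack: [560]
LOAD_FAST_LOAD_FAST v,b → push 20,-4. Stack: [560, 20, -4]
BINARY_OP - → 20 - -4 = 24. Stack: [560, 24]
BINARY_OP & → 560 & 24 = 16. Stack: [16]
STORE_FAST r → r=16. Stack: []
LOAD_FAST_LOAD_FAST a,r → push 28,16. Stack: [28, 16]
BINARY_OP | → 28 | 16 = 28. Stack: [28]
LOAD_FAST a → push 28. Stack: [28, 28]
BINARY_OP % → 28 % 28 = 0. Stack: [0]
STORE_FAST n → n=0. Stack: []
LOAD_FAST_LOAD_FAST n,n → push 0,0. Stack: [0, 0]
BINARY_OP * → 0 * 0 = 0. Stack: [0]
STORE_FAST k → k=0. Stack: []
LOAD_CONST → push 10. Stack: [10]
LOAD_FAST a → push 28. Stack: [10, 28]
BINARY_OP - → 10 - 28 = -18. Stack: [-18]
LOAD_FAST k → push 0. Stack: [-18, 0]
BINARY_OP * → -18 * 0 = 0. Stack: [0]
STORE_FAST k → k=0. Stack: []
LOAD_FAST n → push 0. Stack: [0]
RETURN_VALUE → return 0.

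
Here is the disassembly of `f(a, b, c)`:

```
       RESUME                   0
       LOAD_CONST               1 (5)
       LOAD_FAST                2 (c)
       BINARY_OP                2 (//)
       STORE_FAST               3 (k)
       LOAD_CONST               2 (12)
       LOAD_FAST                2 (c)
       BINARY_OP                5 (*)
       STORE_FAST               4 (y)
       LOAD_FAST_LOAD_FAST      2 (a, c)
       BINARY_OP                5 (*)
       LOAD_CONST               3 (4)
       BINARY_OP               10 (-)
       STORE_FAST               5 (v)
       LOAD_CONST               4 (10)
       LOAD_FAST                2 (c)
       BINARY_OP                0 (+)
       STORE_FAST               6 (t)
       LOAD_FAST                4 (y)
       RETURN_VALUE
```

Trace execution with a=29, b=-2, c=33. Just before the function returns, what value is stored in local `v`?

LOAD_CONST → push 5. Stack: [5]
LOAD_FAST c → push 33. Stack: [5, 33]
BINARY_OP // → 5 // 33 = 0. Stack: [0]
STORE_FAST k → k=0. Stack: []
LOAD_CONST → push 12. Stack: [12]
LOAD_FAST c → push 33. Stack: [12, 33]
BINARY_OP * → 12 * 33 = 396. Stack: [396]
STORE_FAST y → y=396. Stack: []
LOAD_FAST_LOAD_FAST a,c → push 29,33. Stack: [29, 33]
BINARY_OP * → 29 * 33 = 957. Stack: [957]
LOAD_CONST → push 4. Stack: [957, 4]
BINARY_OP - → 957 - 4 = 953. Stack: [953]
STORE_FAST v → v=953. Stack: []
LOAD_CONST → push 10. Stack: [10]
LOAD_FAST c → push 33. Stack: [10, 33]
BINARY_OP + → 10 + 33 = 43. Stack: [43]
STORE_FAST t → t=43. Stack: []
LOAD_FAST y → push 396. Stack: [396]
RETURN_VALUE → return 396.

953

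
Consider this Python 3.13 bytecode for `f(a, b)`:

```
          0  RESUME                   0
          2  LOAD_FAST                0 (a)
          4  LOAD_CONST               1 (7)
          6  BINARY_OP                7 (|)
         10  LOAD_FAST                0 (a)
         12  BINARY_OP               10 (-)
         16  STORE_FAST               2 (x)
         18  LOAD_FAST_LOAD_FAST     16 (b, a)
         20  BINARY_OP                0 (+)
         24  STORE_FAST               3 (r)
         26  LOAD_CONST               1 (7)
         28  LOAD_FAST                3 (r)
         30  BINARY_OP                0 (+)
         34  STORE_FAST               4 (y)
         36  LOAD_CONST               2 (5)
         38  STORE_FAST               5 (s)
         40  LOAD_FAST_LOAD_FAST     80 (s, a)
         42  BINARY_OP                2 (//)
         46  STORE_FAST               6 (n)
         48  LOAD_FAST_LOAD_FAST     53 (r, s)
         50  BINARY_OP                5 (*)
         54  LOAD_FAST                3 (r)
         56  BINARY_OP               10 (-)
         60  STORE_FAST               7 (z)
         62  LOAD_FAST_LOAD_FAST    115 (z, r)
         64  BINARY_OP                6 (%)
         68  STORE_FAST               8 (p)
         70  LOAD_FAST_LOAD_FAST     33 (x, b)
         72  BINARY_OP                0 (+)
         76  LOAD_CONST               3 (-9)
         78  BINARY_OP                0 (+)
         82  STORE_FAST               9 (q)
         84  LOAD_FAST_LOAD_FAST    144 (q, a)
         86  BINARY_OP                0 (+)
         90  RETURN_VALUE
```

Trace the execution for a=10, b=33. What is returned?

LOAD_FAST a → push 10. Stack: [10]
LOAD_CONST → push 7. Stack: [10, 7]
BINARY_OP | → 10 | 7 = 15. Stack: [15]
LOAD_FAST a → push 10. Stack: [15, 10]
BINARY_OP - → 15 - 10 = 5. Stack: [5]
STORE_FAST x → x=5. Stack: []
LOAD_FAST_LOAD_FAST b,a → push 33,10. Stack: [33, 10]
BINARY_OP + → 33 + 10 = 43. Stack: [43]
STORE_FAST r → r=43. Stack: []
LOAD_CONST → push 7. Stack: [7]
LOAD_FAST r → push 43. Stack: [7, 43]
BINARY_OP + → 7 + 43 = 50. Stack: [50]
STORE_FAST y → y=50. Stack: []
LOAD_CONST → push 5. Stack: [5]
STORE_FAST s → s=5. Stack: []
LOAD_FAST_LOAD_FAST s,a → push 5,10. Stack: [5, 10]
BINARY_OP // → 5 // 10 = 0. Stack: [0]
STORE_FAST n → n=0. Stack: []
LOAD_FAST_LOAD_FAST r,s → push 43,5. Stack: [43, 5]
BINARY_OP * → 43 * 5 = 215. Stack: [215]
LOAD_FAST r → push 43. Stack: [215, 43]
BINARY_OP - → 215 - 43 = 172. Stack: [172]
STORE_FAST z → z=172. Stack: []
LOAD_FAST_LOAD_FAST z,r → push 172,43. Stack: [172, 43]
BINARY_OP % → 172 % 43 = 0. Stack: [0]
STORE_FAST p → p=0. Stack: []
LOAD_FAST_LOAD_FAST x,b → push 5,33. Stack: [5, 33]
BINARY_OP + → 5 + 33 = 38. Stack: [38]
LOAD_CONST → push -9. Stack: [38, -9]
BINARY_OP + → 38 + -9 = 29. Stack: [29]
STORE_FAST q → q=29. Stack: []
LOAD_FAST_LOAD_FAST q,a → push 29,10. Stack: [29, 10]
BINARY_OP + → 29 + 10 = 39. Stack: [39]
RETURN_VALUE → return 39.

39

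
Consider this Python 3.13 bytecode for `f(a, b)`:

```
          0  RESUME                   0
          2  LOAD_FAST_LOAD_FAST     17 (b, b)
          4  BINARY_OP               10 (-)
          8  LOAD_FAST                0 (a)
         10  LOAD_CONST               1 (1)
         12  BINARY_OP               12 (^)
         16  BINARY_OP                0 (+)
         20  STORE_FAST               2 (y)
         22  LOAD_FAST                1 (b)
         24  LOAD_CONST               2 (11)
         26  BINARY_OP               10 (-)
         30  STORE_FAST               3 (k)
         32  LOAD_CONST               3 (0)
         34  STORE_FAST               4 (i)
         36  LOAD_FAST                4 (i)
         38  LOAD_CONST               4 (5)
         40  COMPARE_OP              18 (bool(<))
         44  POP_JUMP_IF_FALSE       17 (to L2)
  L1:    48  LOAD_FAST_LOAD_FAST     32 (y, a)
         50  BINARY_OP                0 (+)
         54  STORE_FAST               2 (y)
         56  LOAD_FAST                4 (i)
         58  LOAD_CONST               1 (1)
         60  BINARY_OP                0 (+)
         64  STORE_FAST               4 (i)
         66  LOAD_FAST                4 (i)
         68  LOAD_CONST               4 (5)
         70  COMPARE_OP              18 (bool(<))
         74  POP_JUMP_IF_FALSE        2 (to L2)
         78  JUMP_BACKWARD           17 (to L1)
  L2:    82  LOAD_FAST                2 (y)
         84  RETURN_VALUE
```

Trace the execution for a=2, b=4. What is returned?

13

LOAD_FAST_LOAD_FAST b,b → push 4,4
BINARY_OP - → 4 - 4 = 0
LOAD_FAST a → push 2
LOAD_CONST → push 1
BINARY_OP ^ → 2 ^ 1 = 3
BINARY_OP + → 0 + 3 = 3
STORE_FAST y → y=3
LOAD_FAST b → push 4
LOAD_CONST → push 11
BINARY_OP - → 4 - 11 = -7
STORE_FAST k → k=-7
LOAD_CONST → push 0
STORE_FAST i → i=0
LOAD_FAST i → push 0
LOAD_CONST → push 5
COMPARE_OP bool(<) → 0 vs 5 = True
POP_JUMP_IF_FALSE → pop True; no jump
LOAD_FAST_LOAD_FAST y,a → push 3,2
BINARY_OP + → 3 + 2 = 5
STORE_FAST y → y=5
LOAD_FAST i → push 0
LOAD_CONST → push 1
BINARY_OP + → 0 + 1 = 1
STORE_FAST i → i=1
LOAD_FAST i → push 1
LOAD_CONST → push 5
COMPARE_OP bool(<) → 1 vs 5 = True
POP_JUMP_IF_FALSE → pop True; no jump
LOAD_FAST_LOAD_FAST y,a → push 5,2
BINARY_OP + → 5 + 2 = 7
STORE_FAST y → y=7
LOAD_FAST i → push 1
LOAD_CONST → push 1
BINARY_OP + → 1 + 1 = 2
STORE_FAST i → i=2
LOAD_FAST i → push 2
LOAD_CONST → push 5
COMPARE_OP bool(<) → 2 vs 5 = True
POP_JUMP_IF_FALSE → pop True; no jump
LOAD_FAST_LOAD_FAST y,a → push 7,2
BINARY_OP + → 7 + 2 = 9
STORE_FAST y → y=9
LOAD_FAST i → push 2
LOAD_CONST → push 1
BINARY_OP + → 2 + 1 = 3
STORE_FAST i → i=3
LOAD_FAST i → push 3
LOAD_CONST → push 5
COMPARE_OP bool(<) → 3 vs 5 = True
POP_JUMP_IF_FALSE → pop True; no jump
LOAD_FAST_LOAD_FAST y,a → push 9,2
BINARY_OP + → 9 + 2 = 11
STORE_FAST y → y=11
LOAD_FAST i → push 3
LOAD_CONST → push 1
BINARY_OP + → 3 + 1 = 4
STORE_FAST i → i=4
LOAD_FAST i → push 4
LOAD_CONST → push 5
COMPARE_OP bool(<) → 4 vs 5 = True
POP_JUMP_IF_FALSE → pop True; no jump
LOAD_FAST_LOAD_FAST y,a → push 11,2
BINARY_OP + → 11 + 2 = 13
STORE_FAST y → y=13
LOAD_FAST i → push 4
LOAD_CONST → push 1
BINARY_OP + → 4 + 1 = 5
STORE_FAST i → i=5
LOAD_FAST i → push 5
LOAD_CONST → push 5
COMPARE_OP bool(<) → 5 vs 5 = False
POP_JUMP_IF_FALSE → pop False; jump
LOAD_FAST y → push 13
RETURN_VALUE → return 13.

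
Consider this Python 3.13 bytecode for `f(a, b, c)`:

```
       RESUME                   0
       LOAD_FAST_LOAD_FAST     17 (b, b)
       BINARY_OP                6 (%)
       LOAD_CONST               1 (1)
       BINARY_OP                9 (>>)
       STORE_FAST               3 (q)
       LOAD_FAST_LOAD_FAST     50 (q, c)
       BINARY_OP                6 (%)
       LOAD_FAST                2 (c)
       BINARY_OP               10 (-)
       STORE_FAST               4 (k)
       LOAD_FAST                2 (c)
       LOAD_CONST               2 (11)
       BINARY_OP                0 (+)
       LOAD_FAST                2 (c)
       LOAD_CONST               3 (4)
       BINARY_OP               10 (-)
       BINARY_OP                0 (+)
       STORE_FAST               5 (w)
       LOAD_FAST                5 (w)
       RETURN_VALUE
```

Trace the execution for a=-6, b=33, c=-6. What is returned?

-5

LOAD_FAST_LOAD_FAST b,b → push 33,33. Stack: [33, 33]
BINARY_OP % → 33 % 33 = 0. Stack: [0]
LOAD_CONST → push 1. Stack: [0, 1]
BINARY_OP >> → 0 >> 1 = 0. Stack: [0]
STORE_FAST q → q=0. Stack: []
LOAD_FAST_LOAD_FAST q,c → push 0,-6. Stack: [0, -6]
BINARY_OP % → 0 % -6 = 0. Stack: [0]
LOAD_FAST c → push -6. Stack: [0, -6]
BINARY_OP - → 0 - -6 = 6. Stack: [6]
STORE_FAST k → k=6. Stack: []
LOAD_FAST c → push -6. Stack: [-6]
LOAD_CONST → push 11. Stack: [-6, 11]
BINARY_OP + → -6 + 11 = 5. Stack: [5]
LOAD_FAST c → push -6. Stack: [5, -6]
LOAD_CONST → push 4. Stack: [5, -6, 4]
BINARY_OP - → -6 - 4 = -10. Stack: [5, -10]
BINARY_OP + → 5 + -10 = -5. Stack: [-5]
STORE_FAST w → w=-5. Stack: []
LOAD_FAST w → push -5. Stack: [-5]
RETURN_VALUE → return -5.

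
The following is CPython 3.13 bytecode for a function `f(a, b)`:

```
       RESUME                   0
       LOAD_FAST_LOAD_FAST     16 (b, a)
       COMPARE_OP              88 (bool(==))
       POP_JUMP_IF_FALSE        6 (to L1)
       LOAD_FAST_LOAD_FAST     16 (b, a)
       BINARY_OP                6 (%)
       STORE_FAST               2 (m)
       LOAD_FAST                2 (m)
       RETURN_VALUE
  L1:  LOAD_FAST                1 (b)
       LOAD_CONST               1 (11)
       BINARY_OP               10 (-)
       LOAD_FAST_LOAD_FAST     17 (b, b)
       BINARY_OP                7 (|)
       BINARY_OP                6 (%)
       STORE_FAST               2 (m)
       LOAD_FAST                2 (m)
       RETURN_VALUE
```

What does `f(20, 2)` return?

LOAD_FAST_LOAD_FAST b,a → push 2,20. Stack: [2, 20]
COMPARE_OP bool(==) → 2 vs 20 = False. Stack: [False]
POP_JUMP_IF_FALSE → pop False; jump. Stack: []
LOAD_FAST b → push 2. Stack: [2]
LOAD_CONST → push 11. Stack: [2, 11]
BINARY_OP - → 2 - 11 = -9. Stack: [-9]
LOAD_FAST_LOAD_FAST b,b → push 2,2. Stack: [-9, 2, 2]
BINARY_OP | → 2 | 2 = 2. Stack: [-9, 2]
BINARY_OP % → -9 % 2 = 1. Stack: [1]
STORE_FAST m → m=1. Stack: []
LOAD_FAST m → push 1. Stack: [1]
RETURN_VALUE → return 1.

1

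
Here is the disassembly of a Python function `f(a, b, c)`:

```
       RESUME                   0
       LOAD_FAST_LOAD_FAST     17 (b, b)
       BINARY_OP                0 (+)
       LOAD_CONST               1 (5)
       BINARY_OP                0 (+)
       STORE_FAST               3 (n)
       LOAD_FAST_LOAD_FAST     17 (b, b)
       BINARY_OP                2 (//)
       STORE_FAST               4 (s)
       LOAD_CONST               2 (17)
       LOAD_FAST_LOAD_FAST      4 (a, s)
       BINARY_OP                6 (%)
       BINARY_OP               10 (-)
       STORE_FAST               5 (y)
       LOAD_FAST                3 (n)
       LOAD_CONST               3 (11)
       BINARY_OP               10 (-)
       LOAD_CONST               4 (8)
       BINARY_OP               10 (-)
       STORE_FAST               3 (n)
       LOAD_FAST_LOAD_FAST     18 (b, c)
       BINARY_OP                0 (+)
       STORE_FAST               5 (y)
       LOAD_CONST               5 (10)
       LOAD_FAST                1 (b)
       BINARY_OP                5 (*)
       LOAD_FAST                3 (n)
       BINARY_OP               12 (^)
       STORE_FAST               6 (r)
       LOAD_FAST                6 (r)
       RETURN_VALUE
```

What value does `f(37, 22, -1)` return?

194

LOAD_FAST_LOAD_FAST b,b → push 22,22. Stack: [22, 22]
BINARY_OP + → 22 + 22 = 44. Stack: [44]
LOAD_CONST → push 5. Stack: [44, 5]
BINARY_OP + → 44 + 5 = 49. Stack: [49]
STORE_FAST n → n=49. Stack: []
LOAD_FAST_LOAD_FAST b,b → push 22,22. Stack: [22, 22]
BINARY_OP // → 22 // 22 = 1. Stack: [1]
STORE_FAST s → s=1. Stack: []
LOAD_CONST → push 17. Stack: [17]
LOAD_FAST_LOAD_FAST a,s → push 37,1. Stack: [17, 37, 1]
BINARY_OP % → 37 % 1 = 0. Stack: [17, 0]
BINARY_OP - → 17 - 0 = 17. Stack: [17]
STORE_FAST y → y=17. Stack: []
LOAD_FAST n → push 49. Stack: [49]
LOAD_CONST → push 11. Stack: [49, 11]
BINARY_OP - → 49 - 11 = 38. Stack: [38]
LOAD_CONST → push 8. Stack: [38, 8]
BINARY_OP - → 38 - 8 = 30. Stack: [30]
STORE_FAST n → n=30. Stack: []
LOAD_FAST_LOAD_FAST b,c → push 22,-1. Stack: [22, -1]
BINARY_OP + → 22 + -1 = 21. Stack: [21]
STORE_FAST y → y=21. Stack: []
LOAD_CONST → push 10. Stack: [10]
LOAD_FAST b → push 22. Stack: [10, 22]
BINARY_OP * → 10 * 22 = 220. Stack: [220]
LOAD_FAST n → push 30. Stack: [220, 30]
BINARY_OP ^ → 220 ^ 30 = 194. Stack: [194]
STORE_FAST r → r=194. Stack: []
LOAD_FAST r → push 194. Stack: [194]
RETURN_VALUE → return 194.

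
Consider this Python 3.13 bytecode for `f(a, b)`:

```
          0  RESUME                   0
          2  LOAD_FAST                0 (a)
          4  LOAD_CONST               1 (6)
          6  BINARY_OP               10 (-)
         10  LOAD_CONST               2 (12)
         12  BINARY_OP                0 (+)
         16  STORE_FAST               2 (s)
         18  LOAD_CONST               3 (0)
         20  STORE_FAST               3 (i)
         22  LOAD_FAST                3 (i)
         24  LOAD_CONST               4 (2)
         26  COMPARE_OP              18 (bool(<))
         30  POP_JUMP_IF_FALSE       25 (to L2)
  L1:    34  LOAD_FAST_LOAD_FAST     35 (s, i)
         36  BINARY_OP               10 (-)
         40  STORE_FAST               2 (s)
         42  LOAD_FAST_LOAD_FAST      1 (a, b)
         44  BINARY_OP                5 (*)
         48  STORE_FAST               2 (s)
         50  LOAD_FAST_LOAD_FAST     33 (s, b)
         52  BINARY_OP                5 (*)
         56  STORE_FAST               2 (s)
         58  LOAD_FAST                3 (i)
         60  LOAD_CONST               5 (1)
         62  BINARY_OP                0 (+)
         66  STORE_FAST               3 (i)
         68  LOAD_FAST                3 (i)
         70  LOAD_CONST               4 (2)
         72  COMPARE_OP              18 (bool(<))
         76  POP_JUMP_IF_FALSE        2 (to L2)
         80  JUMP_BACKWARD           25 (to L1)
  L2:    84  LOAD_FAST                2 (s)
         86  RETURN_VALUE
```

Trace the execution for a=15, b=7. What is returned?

735

LOAD_FAST a → push 15. Stack: [15]
LOAD_CONST → push 6. Stack: [15, 6]
BINARY_OP - → 15 - 6 = 9. Stack: [9]
LOAD_CONST → push 12. Stack: [9, 12]
BINARY_OP + → 9 + 12 = 21. Stack: [21]
STORE_FAST s → s=21. Stack: []
LOAD_CONST → push 0. Stack: [0]
STORE_FAST i → i=0. Stack: []
LOAD_FAST i → push 0. Stack: [0]
LOAD_CONST → push 2. Stack: [0, 2]
COMPARE_OP bool(<) → 0 vs 2 = True. Stack: [True]
POP_JUMP_IF_FALSE → pop True; no jump. Stack: []
LOAD_FAST_LOAD_FAST s,i → push 21,0. Stack: [21, 0]
BINARY_OP - → 21 - 0 = 21. Stack: [21]
STORE_FAST s → s=21. Stack: []
LOAD_FAST_LOAD_FAST a,b → push 15,7. Stack: [15, 7]
BINARY_OP * → 15 * 7 = 105. Stack: [105]
STORE_FAST s → s=105. Stack: []
LOAD_FAST_LOAD_FAST s,b → push 105,7. Stack: [105, 7]
BINARY_OP * → 105 * 7 = 735. Stack: [735]
STORE_FAST s → s=735. Stack: []
LOAD_FAST i → push 0. Stack: [0]
LOAD_CONST → push 1. Stack: [0, 1]
BINARY_OP + → 0 + 1 = 1. Stack: [1]
STORE_FAST i → i=1. Stack: []
LOAD_FAST i → push 1. Stack: [1]
LOAD_CONST → push 2. Stack: [1, 2]
COMPARE_OP bool(<) → 1 vs 2 = True. Stack: [True]
POP_JUMP_IF_FALSE → pop True; no jump. Stack: []
LOAD_FAST_LOAD_FAST s,i → push 735,1. Stack: [735, 1]
BINARY_OP - → 735 - 1 = 734. Stack: [734]
STORE_FAST s → s=734. Stack: []
LOAD_FAST_LOAD_FAST a,b → push 15,7. Stack: [15, 7]
BINARY_OP * → 15 * 7 = 105. Stack: [105]
STORE_FAST s → s=105. Stack: []
LOAD_FAST_LOAD_FAST s,b → push 105,7. Stack: [105, 7]
BINARY_OP * → 105 * 7 = 735. Stack: [735]
STORE_FAST s → s=735. Stack: []
LOAD_FAST i → push 1. Stack: [1]
LOAD_CONST → push 1. Stack: [1, 1]
BINARY_OP + → 1 + 1 = 2. Stack: [2]
STORE_FAST i → i=2. Stack: []
LOAD_FAST i → push 2. Stack: [2]
LOAD_CONST → push 2. Stack: [2, 2]
COMPARE_OP bool(<) → 2 vs 2 = False. Stack: [False]
POP_JUMP_IF_FALSE → pop False; jump. Stack: []
LOAD_FAST s → push 735. Stack: [735]
RETURN_VALUE → return 735.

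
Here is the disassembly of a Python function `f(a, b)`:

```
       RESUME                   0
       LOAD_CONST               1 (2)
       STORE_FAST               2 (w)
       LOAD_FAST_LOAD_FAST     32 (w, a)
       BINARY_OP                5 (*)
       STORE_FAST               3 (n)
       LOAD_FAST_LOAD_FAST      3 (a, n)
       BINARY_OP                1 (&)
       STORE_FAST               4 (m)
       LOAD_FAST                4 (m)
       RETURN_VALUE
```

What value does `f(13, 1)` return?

8

LOAD_CONST → push 2. Stack: [2]
STORE_FAST w → w=2. Stack: []
LOAD_FAST_LOAD_FAST w,a → push 2,13. Stack: [2, 13]
BINARY_OP * → 2 * 13 = 26. Stack: [26]
STORE_FAST n → n=26. Stack: []
LOAD_FAST_LOAD_FAST a,n → push 13,26. Stack: [13, 26]
BINARY_OP & → 13 & 26 = 8. Stack: [8]
STORE_FAST m → m=8. Stack: []
LOAD_FAST m → push 8. Stack: [8]
RETURN_VALUE → return 8.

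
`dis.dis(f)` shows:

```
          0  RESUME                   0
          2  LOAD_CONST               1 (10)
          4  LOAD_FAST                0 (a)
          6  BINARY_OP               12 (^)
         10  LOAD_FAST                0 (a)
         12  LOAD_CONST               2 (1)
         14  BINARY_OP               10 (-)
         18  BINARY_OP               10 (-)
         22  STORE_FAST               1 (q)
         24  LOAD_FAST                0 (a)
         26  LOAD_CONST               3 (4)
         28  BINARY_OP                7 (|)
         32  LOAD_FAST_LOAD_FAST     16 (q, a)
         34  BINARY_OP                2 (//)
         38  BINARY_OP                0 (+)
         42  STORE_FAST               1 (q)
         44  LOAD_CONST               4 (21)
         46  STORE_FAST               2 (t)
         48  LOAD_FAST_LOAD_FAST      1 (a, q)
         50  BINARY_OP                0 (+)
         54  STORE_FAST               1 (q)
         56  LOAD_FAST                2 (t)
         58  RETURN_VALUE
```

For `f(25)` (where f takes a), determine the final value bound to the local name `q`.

53

LOAD_CONST → push 10. Stack: [10]
LOAD_FAST a → push 25. Stack: [10, 25]
BINARY_OP ^ → 10 ^ 25 = 19. Stack: [19]
LOAD_FAST a → push 25. Stack: [19, 25]
LOAD_CONST → push 1. Stack: [19, 25, 1]
BINARY_OP - → 25 - 1 = 24. Stack: [19, 24]
BINARY_OP - → 19 - 24 = -5. Stack: [-5]
STORE_FAST q → q=-5. Stack: []
LOAD_FAST a → push 25. Stack: [25]
LOAD_CONST → push 4. Stack: [25, 4]
BINARY_OP | → 25 | 4 = 29. Stack: [29]
LOAD_FAST_LOAD_FAST q,a → push -5,25. Stack: [29, -5, 25]
BINARY_OP // → -5 // 25 = -1. Stack: [29, -1]
BINARY_OP + → 29 + -1 = 28. Stack: [28]
STORE_FAST q → q=28. Stack: []
LOAD_CONST → push 21. Stack: [21]
STORE_FAST t → t=21. Stack: []
LOAD_FAST_LOAD_FAST a,q → push 25,28. Stack: [25, 28]
BINARY_OP + → 25 + 28 = 53. Stack: [53]
STORE_FAST q → q=53. Stack: []
LOAD_FAST t → push 21. Stack: [21]
RETURN_VALUE → return 21.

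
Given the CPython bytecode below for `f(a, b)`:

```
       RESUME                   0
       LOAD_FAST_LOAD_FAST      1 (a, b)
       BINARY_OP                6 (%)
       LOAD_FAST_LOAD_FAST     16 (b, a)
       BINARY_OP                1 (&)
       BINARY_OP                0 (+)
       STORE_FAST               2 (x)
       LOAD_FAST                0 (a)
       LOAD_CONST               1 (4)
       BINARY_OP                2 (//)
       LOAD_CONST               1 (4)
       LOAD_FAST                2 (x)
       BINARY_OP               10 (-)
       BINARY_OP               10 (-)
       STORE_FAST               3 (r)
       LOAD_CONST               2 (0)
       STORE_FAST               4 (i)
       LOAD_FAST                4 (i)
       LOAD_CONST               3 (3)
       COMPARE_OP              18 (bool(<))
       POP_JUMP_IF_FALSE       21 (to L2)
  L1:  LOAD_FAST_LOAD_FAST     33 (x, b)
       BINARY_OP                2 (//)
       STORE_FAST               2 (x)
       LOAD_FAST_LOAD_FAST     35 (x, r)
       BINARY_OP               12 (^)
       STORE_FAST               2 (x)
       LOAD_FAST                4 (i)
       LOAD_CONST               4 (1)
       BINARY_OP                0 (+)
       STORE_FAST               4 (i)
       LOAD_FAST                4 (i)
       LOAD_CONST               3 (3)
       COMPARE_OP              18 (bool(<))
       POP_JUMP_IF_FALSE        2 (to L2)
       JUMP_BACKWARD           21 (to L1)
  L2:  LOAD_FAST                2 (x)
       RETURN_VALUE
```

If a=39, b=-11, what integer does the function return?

LOAD_FAST_LOAD_FAST a,b → push 39,-11
BINARY_OP % → 39 % -11 = -5
LOAD_FAST_LOAD_FAST b,a → push -11,39
BINARY_OP & → -11 & 39 = 37
BINARY_OP + → -5 + 37 = 32
STORE_FAST x → x=32
LOAD_FAST a → push 39
LOAD_CONST → push 4
BINARY_OP // → 39 // 4 = 9
LOAD_CONST → push 4
LOAD_FAST x → push 32
BINARY_OP - → 4 - 32 = -28
BINARY_OP - → 9 - -28 = 37
STORE_FAST r → r=37
LOAD_CONST → push 0
STORE_FAST i → i=0
LOAD_FAST i → push 0
LOAD_CONST → push 3
COMPARE_OP bool(<) → 0 vs 3 = True
POP_JUMP_IF_FALSE → pop True; no jump
LOAD_FAST_LOAD_FAST x,b → push 32,-11
BINARY_OP // → 32 // -11 = -3
STORE_FAST x → x=-3
LOAD_FAST_LOAD_FAST x,r → push -3,37
BINARY_OP ^ → -3 ^ 37 = -40
STORE_FAST x → x=-40
LOAD_FAST i → push 0
LOAD_CONST → push 1
BINARY_OP + → 0 + 1 = 1
STORE_FAST i → i=1
LOAD_FAST i → push 1
LOAD_CONST → push 3
COMPARE_OP bool(<) → 1 vs 3 = True
POP_JUMP_IF_FALSE → pop True; no jump
LOAD_FAST_LOAD_FAST x,b → push -40,-11
BINARY_OP // → -40 // -11 = 3
STORE_FAST x → x=3
LOAD_FAST_LOAD_FAST x,r → push 3,37
BINARY_OP ^ → 3 ^ 37 = 38
STORE_FAST x → x=38
LOAD_FAST i → push 1
LOAD_CONST → push 1
BINARY_OP + → 1 + 1 = 2
STORE_FAST i → i=2
LOAD_FAST i → push 2
LOAD_CONST → push 3
COMPARE_OP bool(<) → 2 vs 3 = True
POP_JUMP_IF_FALSE → pop True; no jump
LOAD_FAST_LOAD_FAST x,b → push 38,-11
BINARY_OP // → 38 // -11 = -4
STORE_FAST x → x=-4
LOAD_FAST_LOAD_FAST x,r → push -4,37
BINARY_OP ^ → -4 ^ 37 = -39
STORE_FAST x → x=-39
LOAD_FAST i → push 2
LOAD_CONST → push 1
BINARY_OP + → 2 + 1 = 3
STORE_FAST i → i=3
LOAD_FAST i → push 3
LOAD_CONST → push 3
COMPARE_OP bool(<) → 3 vs 3 = False
POP_JUMP_IF_FALSE → pop False; jump
LOAD_FAST x → push -39
RETURN_VALUE → return -39.

-39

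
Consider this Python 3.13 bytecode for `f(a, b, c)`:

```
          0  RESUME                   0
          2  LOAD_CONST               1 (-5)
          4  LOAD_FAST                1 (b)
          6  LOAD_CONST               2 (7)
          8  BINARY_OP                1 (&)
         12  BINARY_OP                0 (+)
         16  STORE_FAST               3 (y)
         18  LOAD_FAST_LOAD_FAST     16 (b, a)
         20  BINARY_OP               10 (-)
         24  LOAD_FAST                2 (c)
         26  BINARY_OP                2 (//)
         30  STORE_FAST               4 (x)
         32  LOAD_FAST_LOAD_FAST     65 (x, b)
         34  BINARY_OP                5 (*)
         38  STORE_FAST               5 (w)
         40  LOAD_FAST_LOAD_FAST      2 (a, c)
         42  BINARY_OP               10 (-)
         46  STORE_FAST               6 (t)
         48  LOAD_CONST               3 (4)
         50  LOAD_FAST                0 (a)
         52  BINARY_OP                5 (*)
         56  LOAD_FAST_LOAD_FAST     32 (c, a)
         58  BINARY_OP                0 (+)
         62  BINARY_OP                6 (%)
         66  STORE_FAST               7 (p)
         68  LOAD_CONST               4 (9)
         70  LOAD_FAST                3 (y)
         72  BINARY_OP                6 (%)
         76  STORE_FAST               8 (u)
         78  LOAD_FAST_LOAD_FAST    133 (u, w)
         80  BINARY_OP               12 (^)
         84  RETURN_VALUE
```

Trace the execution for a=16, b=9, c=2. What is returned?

33

LOAD_CONST → push -5. Stack: [-5]
LOAD_FAST b → push 9. Stack: [-5, 9]
LOAD_CONST → push 7. Stack: [-5, 9, 7]
BINARY_OP & → 9 & 7 = 1. Stack: [-5, 1]
BINARY_OP + → -5 + 1 = -4. Stack: [-4]
STORE_FAST y → y=-4. Stack: []
LOAD_FAST_LOAD_FAST b,a → push 9,16. Stack: [9, 16]
BINARY_OP - → 9 - 16 = -7. Stack: [-7]
LOAD_FAST c → push 2. Stack: [-7, 2]
BINARY_OP // → -7 // 2 = -4. Stack: [-4]
STORE_FAST x → x=-4. Stack: []
LOAD_FAST_LOAD_FAST x,b → push -4,9. Stack: [-4, 9]
BINARY_OP * → -4 * 9 = -36. Stack: [-36]
STORE_FAST w → w=-36. Stack: []
LOAD_FAST_LOAD_FAST a,c → push 16,2. Stack: [16, 2]
BINARY_OP - → 16 - 2 = 14. Stack: [14]
STORE_FAST t → t=14. Stack: []
LOAD_CONST → push 4. Stack: [4]
LOAD_FAST a → push 16. Stack: [4, 16]
BINARY_OP * → 4 * 16 = 64. Stack: [64]
LOAD_FAST_LOAD_FAST c,a → push 2,16. Stack: [64, 2, 16]
BINARY_OP + → 2 + 16 = 18. Stack: [64, 18]
BINARY_OP % → 64 % 18 = 10. Stack: [10]
STORE_FAST p → p=10. Stack: []
LOAD_CONST → push 9. Stack: [9]
LOAD_FAST y → push -4. Stack: [9, -4]
BINARY_OP % → 9 % -4 = -3. Stack: [-3]
STORE_FAST u → u=-3. Stack: []
LOAD_FAST_LOAD_FAST u,w → push -3,-36. Stack: [-3, -36]
BINARY_OP ^ → -3 ^ -36 = 33. Stack: [33]
RETURN_VALUE → return 33.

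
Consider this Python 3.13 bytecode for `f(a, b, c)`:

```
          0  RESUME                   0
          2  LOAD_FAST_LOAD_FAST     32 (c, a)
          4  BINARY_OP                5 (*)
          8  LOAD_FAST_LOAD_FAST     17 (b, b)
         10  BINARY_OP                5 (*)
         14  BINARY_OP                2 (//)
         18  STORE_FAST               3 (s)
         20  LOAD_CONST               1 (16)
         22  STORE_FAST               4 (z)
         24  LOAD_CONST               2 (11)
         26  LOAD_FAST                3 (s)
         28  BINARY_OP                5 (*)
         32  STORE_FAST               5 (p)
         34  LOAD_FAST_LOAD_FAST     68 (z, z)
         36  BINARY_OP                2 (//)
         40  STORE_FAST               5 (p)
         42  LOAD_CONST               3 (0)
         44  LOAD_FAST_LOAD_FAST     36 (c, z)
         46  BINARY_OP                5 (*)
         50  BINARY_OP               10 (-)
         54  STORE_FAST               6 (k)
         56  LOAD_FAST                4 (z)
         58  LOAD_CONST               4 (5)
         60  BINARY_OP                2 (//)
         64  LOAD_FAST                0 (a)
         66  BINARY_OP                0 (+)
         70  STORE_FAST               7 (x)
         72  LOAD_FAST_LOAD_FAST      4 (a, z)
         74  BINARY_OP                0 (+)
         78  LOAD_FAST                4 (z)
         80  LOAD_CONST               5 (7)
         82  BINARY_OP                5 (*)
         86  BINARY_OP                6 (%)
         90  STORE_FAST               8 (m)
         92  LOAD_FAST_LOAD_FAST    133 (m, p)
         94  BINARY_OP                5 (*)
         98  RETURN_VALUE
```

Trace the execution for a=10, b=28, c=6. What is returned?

26

LOAD_FAST_LOAD_FAST c,a → push 6,10. Stack: [6, 10]
BINARY_OP * → 6 * 10 = 60. Stack: [60]
LOAD_FAST_LOAD_FAST b,b → push 28,28. Stack: [60, 28, 28]
BINARY_OP * → 28 * 28 = 784. Stack: [60, 784]
BINARY_OP // → 60 // 784 = 0. Stack: [0]
STORE_FAST s → s=0. Stack: []
LOAD_CONST → push 16. Stack: [16]
STORE_FAST z → z=16. Stack: []
LOAD_CONST → push 11. Stack: [11]
LOAD_FAST s → push 0. Stack: [11, 0]
BINARY_OP * → 11 * 0 = 0. Stack: [0]
STORE_FAST p → p=0. Stack: []
LOAD_FAST_LOAD_FAST z,z → push 16,16. Stack: [16, 16]
BINARY_OP // → 16 // 16 = 1. Stack: [1]
STORE_FAST p → p=1. Stack: []
LOAD_CONST → push 0. Stack: [0]
LOAD_FAST_LOAD_FAST c,z → push 6,16. Stack: [0, 6, 16]
BINARY_OP * → 6 * 16 = 96. Stack: [0, 96]
BINARY_OP - → 0 - 96 = -96. Stack: [-96]
STORE_FAST k → k=-96. Stack: []
LOAD_FAST z → push 16. Stack: [16]
LOAD_CONST → push 5. Stack: [16, 5]
BINARY_OP // → 16 // 5 = 3. Stack: [3]
LOAD_FAST a → push 10. Stack: [3, 10]
BINARY_OP + → 3 + 10 = 13. Stack: [13]
STORE_FAST x → x=13. Stack: []
LOAD_FAST_LOAD_FAST a,z → push 10,16. Stack: [10, 16]
BINARY_OP + → 10 + 16 = 26. Stack: [26]
LOAD_FAST z → push 16. Stack: [26, 16]
LOAD_CONST → push 7. Stack: [26, 16, 7]
BINARY_OP * → 16 * 7 = 112. Stack: [26, 112]
BINARY_OP % → 26 % 112 = 26. Stack: [26]
STORE_FAST m → m=26. Stack: []
LOAD_FAST_LOAD_FAST m,p → push 26,1. Stack: [26, 1]
BINARY_OP * → 26 * 1 = 26. Stack: [26]
RETURN_VALUE → return 26.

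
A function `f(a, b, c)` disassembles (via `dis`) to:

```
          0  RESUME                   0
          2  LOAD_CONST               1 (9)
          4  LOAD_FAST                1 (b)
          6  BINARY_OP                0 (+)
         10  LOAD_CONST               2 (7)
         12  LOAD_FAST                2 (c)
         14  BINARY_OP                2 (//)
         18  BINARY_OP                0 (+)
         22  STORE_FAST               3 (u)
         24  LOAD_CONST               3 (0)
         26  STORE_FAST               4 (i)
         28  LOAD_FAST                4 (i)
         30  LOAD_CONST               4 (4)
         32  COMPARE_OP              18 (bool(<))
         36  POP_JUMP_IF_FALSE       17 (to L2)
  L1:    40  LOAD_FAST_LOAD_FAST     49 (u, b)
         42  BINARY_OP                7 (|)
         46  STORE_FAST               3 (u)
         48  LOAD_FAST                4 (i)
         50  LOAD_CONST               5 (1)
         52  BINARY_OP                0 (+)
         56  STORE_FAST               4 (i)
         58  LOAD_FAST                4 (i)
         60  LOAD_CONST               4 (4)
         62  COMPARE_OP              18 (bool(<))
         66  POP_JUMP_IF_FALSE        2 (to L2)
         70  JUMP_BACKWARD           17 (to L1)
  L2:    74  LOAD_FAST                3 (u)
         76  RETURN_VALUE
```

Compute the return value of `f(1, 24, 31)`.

LOAD_CONST → push 9. Stack: [9]
LOAD_FAST b → push 24. Stack: [9, 24]
BINARY_OP + → 9 + 24 = 33. Stack: [33]
LOAD_CONST → push 7. Stack: [33, 7]
LOAD_FAST c → push 31. Stack: [33, 7, 31]
BINARY_OP // → 7 // 31 = 0. Stack: [33, 0]
BINARY_OP + → 33 + 0 = 33. Stack: [33]
STORE_FAST u → u=33. Stack: []
LOAD_CONST → push 0. Stack: [0]
STORE_FAST i → i=0. Stack: []
LOAD_FAST i → push 0. Stack: [0]
LOAD_CONST → push 4. Stack: [0, 4]
COMPARE_OP bool(<) → 0 vs 4 = True. Stack: [True]
POP_JUMP_IF_FALSE → pop True; no jump. Stack: []
LOAD_FAST_LOAD_FAST u,b → push 33,24. Stack: [33, 24]
BINARY_OP | → 33 | 24 = 57. Stack: [57]
STORE_FAST u → u=57. Stack: []
LOAD_FAST i → push 0. Stack: [0]
LOAD_CONST → push 1. Stack: [0, 1]
BINARY_OP + → 0 + 1 = 1. Stack: [1]
STORE_FAST i → i=1. Stack: []
LOAD_FAST i → push 1. Stack: [1]
LOAD_CONST → push 4. Stack: [1, 4]
COMPARE_OP bool(<) → 1 vs 4 = True. Stack: [True]
POP_JUMP_IF_FALSE → pop True; no jump. Stack: []
LOAD_FAST_LOAD_FAST u,b → push 57,24. Stack: [57, 24]
BINARY_OP | → 57 | 24 = 57. Stack: [57]
STORE_FAST u → u=57. Stack: []
LOAD_FAST i → push 1. Stack: [1]
LOAD_CONST → push 1. Stack: [1, 1]
BINARY_OP + → 1 + 1 = 2. Stack: [2]
STORE_FAST i → i=2. Stack: []
LOAD_FAST i → push 2. Stack: [2]
LOAD_CONST → push 4. Stack: [2, 4]
COMPARE_OP bool(<) → 2 vs 4 = True. Stack: [True]
POP_JUMP_IF_FALSE → pop True; no jump. Stack: []
LOAD_FAST_LOAD_FAST u,b → push 57,24. Stack: [57, 24]
BINARY_OP | → 57 | 24 = 57. Stack: [57]
STORE_FAST u → u=57. Stack: []
LOAD_FAST i → push 2. Stack: [2]
LOAD_CONST → push 1. Stack: [2, 1]
BINARY_OP + → 2 + 1 = 3. Stack: [3]
STORE_FAST i → i=3. Stack: []
LOAD_FAST i → push 3. Stack: [3]
LOAD_CONST → push 4. Stack: [3, 4]
COMPARE_OP bool(<) → 3 vs 4 = True. Stack: [True]
POP_JUMP_IF_FALSE → pop True; no jump. Stack: []
LOAD_FAST_LOAD_FAST u,b → push 57,24. Stack: [57, 24]
BINARY_OP | → 57 | 24 = 57. Stack: [57]
STORE_FAST u → u=57. Stack: []
LOAD_FAST i → push 3. Stack: [3]
LOAD_CONST → push 1. Stack: [3, 1]
BINARY_OP + → 3 + 1 = 4. Stack: [4]
STORE_FAST i → i=4. Stack: []
LOAD_FAST i → push 4. Stack: [4]
LOAD_CONST → push 4. Stack: [4, 4]
COMPARE_OP bool(<) → 4 vs 4 = False. Stack: [False]
POP_JUMP_IF_FALSE → pop False; jump. Stack: []
LOAD_FAST u → push 57. Stack: [57]
RETURN_VALUE → return 57.

57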